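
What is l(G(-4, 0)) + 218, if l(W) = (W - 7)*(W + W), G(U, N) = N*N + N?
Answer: 218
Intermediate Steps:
G(U, N) = N + N² (G(U, N) = N² + N = N + N²)
l(W) = 2*W*(-7 + W) (l(W) = (-7 + W)*(2*W) = 2*W*(-7 + W))
l(G(-4, 0)) + 218 = 2*(0*(1 + 0))*(-7 + 0*(1 + 0)) + 218 = 2*(0*1)*(-7 + 0*1) + 218 = 2*0*(-7 + 0) + 218 = 2*0*(-7) + 218 = 0 + 218 = 218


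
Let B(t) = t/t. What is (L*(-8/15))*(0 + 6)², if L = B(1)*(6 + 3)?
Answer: -864/5 ≈ -172.80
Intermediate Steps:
B(t) = 1
L = 9 (L = 1*(6 + 3) = 1*9 = 9)
(L*(-8/15))*(0 + 6)² = (9*(-8/15))*(0 + 6)² = (9*(-8*1/15))*6² = (9*(-8/15))*36 = -24/5*36 = -864/5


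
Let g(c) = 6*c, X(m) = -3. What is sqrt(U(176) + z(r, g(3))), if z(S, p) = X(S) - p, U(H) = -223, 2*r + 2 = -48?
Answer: 2*I*sqrt(61) ≈ 15.62*I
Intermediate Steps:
r = -25 (r = -1 + (1/2)*(-48) = -1 - 24 = -25)
z(S, p) = -3 - p
sqrt(U(176) + z(r, g(3))) = sqrt(-223 + (-3 - 6*3)) = sqrt(-223 + (-3 - 1*18)) = sqrt(-223 + (-3 - 18)) = sqrt(-223 - 21) = sqrt(-244) = 2*I*sqrt(61)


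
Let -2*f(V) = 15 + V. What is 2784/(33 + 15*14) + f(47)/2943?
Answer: 101059/8829 ≈ 11.446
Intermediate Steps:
f(V) = -15/2 - V/2 (f(V) = -(15 + V)/2 = -15/2 - V/2)
2784/(33 + 15*14) + f(47)/2943 = 2784/(33 + 15*14) + (-15/2 - ½*47)/2943 = 2784/(33 + 210) + (-15/2 - 47/2)*(1/2943) = 2784/243 - 31*1/2943 = 2784*(1/243) - 31/2943 = 928/81 - 31/2943 = 101059/8829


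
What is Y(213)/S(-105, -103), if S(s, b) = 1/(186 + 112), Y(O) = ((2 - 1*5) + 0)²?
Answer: 2682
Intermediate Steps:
Y(O) = 9 (Y(O) = ((2 - 5) + 0)² = (-3 + 0)² = (-3)² = 9)
S(s, b) = 1/298
Y(213)/S(-105, -103) = 9/(1/298) = 9*298 = 2682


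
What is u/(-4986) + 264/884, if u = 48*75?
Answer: -25918/61217 ≈ -0.42338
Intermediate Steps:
u = 3600
u/(-4986) + 264/884 = 3600/(-4986) + 264/884 = 3600*(-1/4986) + 264*(1/884) = -200/277 + 66/221 = -25918/61217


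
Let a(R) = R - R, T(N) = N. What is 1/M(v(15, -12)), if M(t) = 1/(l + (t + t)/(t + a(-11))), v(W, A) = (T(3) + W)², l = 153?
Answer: 155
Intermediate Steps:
a(R) = 0
v(W, A) = (3 + W)²
M(t) = 1/155 (M(t) = 1/(153 + (t + t)/(t + 0)) = 1/(153 + (2*t)/t) = 1/(153 + 2) = 1/155)
1/M(v(15, -12)) = 1/(1/155) = 155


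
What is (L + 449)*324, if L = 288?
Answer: 238788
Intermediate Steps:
(L + 449)*324 = (288 + 449)*324 = 737*324 = 238788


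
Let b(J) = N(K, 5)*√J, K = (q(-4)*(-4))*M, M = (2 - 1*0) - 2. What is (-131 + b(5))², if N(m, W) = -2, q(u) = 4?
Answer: 17181 + 524*√5 ≈ 18353.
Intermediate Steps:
M = 0 (M = (2 + 0) - 2 = 2 - 2 = 0)
K = 0 (K = (4*(-4))*0 = -16*0 = 0)
b(J) = -2*√J
(-131 + b(5))² = (-131 - 2*√5)²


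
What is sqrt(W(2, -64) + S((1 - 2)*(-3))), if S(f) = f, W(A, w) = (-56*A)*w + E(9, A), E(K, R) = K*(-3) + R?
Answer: 3*sqrt(794) ≈ 84.534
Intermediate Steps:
E(K, R) = R - 3*K (E(K, R) = -3*K + R = R - 3*K)
W(A, w) = -27 + A - 56*A*w (W(A, w) = (-56*A)*w + (A - 3*9) = -56*A*w + (A - 27) = -56*A*w + (-27 + A) = -27 + A - 56*A*w)
sqrt(W(2, -64) + S((1 - 2)*(-3))) = sqrt((-27 + 2 - 56*2*(-64)) + (1 - 2)*(-3)) = sqrt((-27 + 2 + 7168) - 1*(-3)) = sqrt(7143 + 3) = sqrt(7146) = 3*sqrt(794)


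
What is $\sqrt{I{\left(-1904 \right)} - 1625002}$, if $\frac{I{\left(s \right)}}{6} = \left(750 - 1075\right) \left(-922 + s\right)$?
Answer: $\sqrt{3885698} \approx 1971.2$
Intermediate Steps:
$I{\left(s \right)} = 1797900 - 1950 s$ ($I{\left(s \right)} = 6 \left(750 - 1075\right) \left(-922 + s\right) = 6 \left(- 325 \left(-922 + s\right)\right) = 6 \left(299650 - 325 s\right) = 1797900 - 1950 s$)
$\sqrt{I{\left(-1904 \right)} - 1625002} = \sqrt{\left(1797900 - -3712800\right) - 1625002} = \sqrt{\left(1797900 + 3712800\right) - 1625002} = \sqrt{5510700 - 1625002} = \sqrt{3885698}$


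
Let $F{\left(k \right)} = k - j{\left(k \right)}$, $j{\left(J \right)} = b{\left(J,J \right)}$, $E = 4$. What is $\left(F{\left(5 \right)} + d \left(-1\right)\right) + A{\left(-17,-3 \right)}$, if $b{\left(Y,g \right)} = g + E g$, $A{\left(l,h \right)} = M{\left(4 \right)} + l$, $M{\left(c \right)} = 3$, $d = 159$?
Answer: $-193$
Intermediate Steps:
$A{\left(l,h \right)} = 3 + l$
$b{\left(Y,g \right)} = 5 g$ ($b{\left(Y,g \right)} = g + 4 g = 5 g$)
$j{\left(J \right)} = 5 J$
$F{\left(k \right)} = - 4 k$ ($F{\left(k \right)} = k - 5 k = - 4 k$)
$\left(F{\left(5 \right)} + d \left(-1\right)\right) + A{\left(-17,-3 \right)} = \left(\left(-4\right) 5 + 159 \left(-1\right)\right) + \left(3 - 17\right) = \left(-20 - 159\right) - 14 = -179 - 14 = -193$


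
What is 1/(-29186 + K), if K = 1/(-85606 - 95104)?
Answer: -180710/5274202061 ≈ -3.4263e-5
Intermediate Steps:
K = -1/180710 (K = 1/(-180710) = -1/180710 ≈ -5.5337e-6)
1/(-29186 + K) = 1/(-29186 - 1/180710) = 1/(-5274202061/180710) = -180710/5274202061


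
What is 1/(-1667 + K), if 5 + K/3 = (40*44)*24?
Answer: 1/125038 ≈ 7.9976e-6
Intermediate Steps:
K = 126705 (K = -15 + 3*((40*44)*24) = -15 + 3*(1760*24) = -15 + 3*42240 = -15 + 126720 = 126705)
1/(-1667 + K) = 1/(-1667 + 126705) = 1/125038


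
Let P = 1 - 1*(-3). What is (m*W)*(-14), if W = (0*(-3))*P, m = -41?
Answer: 0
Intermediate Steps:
P = 4 (P = 1 + 3 = 4)
W = 0 (W = (0*(-3))*4 = 0*4 = 0)
(m*W)*(-14) = -41*0*(-14) = 0*(-14) = 0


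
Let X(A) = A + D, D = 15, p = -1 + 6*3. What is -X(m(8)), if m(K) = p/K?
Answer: -137/8 ≈ -17.125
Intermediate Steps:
p = 17 (p = -1 + 18 = 17)
m(K) = 17/K
X(A) = 15 + A (X(A) = A + 15 = 15 + A)
-X(m(8)) = -(15 + 17/8) = -1*137/8 = -137/8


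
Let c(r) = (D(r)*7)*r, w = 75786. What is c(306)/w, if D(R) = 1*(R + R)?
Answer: 12852/743 ≈ 17.297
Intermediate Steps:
D(R) = 2*R (D(R) = 1*(2*R) = 2*R)
c(r) = 14*r² (c(r) = ((2*r)*7)*r = (14*r)*r = 14*r²)
c(306)/w = (14*306²)/75786 = (14*93636)*(1/75786) = 1310904*(1/75786) = 12852/743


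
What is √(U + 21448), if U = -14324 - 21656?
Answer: 2*I*√3633 ≈ 120.55*I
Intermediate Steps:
U = -35980
√(U + 21448) = √(-35980 + 21448) = √(-14532) = 2*I*√3633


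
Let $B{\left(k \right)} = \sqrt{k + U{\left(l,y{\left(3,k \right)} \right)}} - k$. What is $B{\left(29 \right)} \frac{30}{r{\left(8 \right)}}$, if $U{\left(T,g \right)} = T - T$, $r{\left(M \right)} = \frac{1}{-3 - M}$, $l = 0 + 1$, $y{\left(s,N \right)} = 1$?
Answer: $9570 - 330 \sqrt{29} \approx 7792.9$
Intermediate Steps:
$l = 1$
$U{\left(T,g \right)} = 0$
$B{\left(k \right)} = \sqrt{k} - k$ ($B{\left(k \right)} = \sqrt{k + 0} - k = \sqrt{k} - k$)
$B{\left(29 \right)} \frac{30}{r{\left(8 \right)}} = \left(\sqrt{29} - 29\right) \frac{30}{\left(-1\right) \frac{1}{3 + 8}} = \left(\sqrt{29} - 29\right) \frac{30}{\left(-1\right) \frac{1}{11}} = \left(-29 + \sqrt{29}\right) \frac{30}{\left(-1\right) \frac{1}{11}} = \left(-29 + \sqrt{29}\right) \frac{30}{- \frac{1}{11}} = \left(-29 + \sqrt{29}\right) 30 \left(-11\right) = \left(-29 + \sqrt{29}\right) \left(-330\right) = 9570 - 330 \sqrt{29}$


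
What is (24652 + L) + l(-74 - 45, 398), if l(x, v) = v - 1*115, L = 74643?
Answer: 99578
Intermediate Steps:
l(x, v) = -115 + v (l(x, v) = v - 115 = -115 + v)
(24652 + L) + l(-74 - 45, 398) = (24652 + 74643) + (-115 + 398) = 99295 + 283 = 99578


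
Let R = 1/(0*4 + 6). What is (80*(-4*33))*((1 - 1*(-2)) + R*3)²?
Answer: -129360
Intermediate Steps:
R = ⅙ (R = 1/(0 + 6) = 1/6 = ⅙ ≈ 0.16667)
(80*(-4*33))*((1 - 1*(-2)) + R*3)² = (80*(-4*33))*((1 - 1*(-2)) + (⅙)*3)² = (80*(-132))*((1 + 2) + ½)² = -10560*(3 + ½)² = -10560*(7/2)² = -10560*49/4 = -129360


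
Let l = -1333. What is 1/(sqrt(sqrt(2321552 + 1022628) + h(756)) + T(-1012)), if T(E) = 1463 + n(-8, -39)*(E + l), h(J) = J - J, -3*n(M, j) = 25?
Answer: 1/(63014/3 + sqrt(2)*836045**(1/4)) ≈ 4.7512e-5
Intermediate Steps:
n(M, j) = -25/3 (n(M, j) = -1/3*25 = -25/3)
h(J) = 0
T(E) = 37714/3 - 25*E/3 (T(E) = 1463 - 25*(E - 1333)/3 = 1463 - 25*(-1333 + E)/3 = 1463 + (33325/3 - 25*E/3) = 37714/3 - 25*E/3)
1/(sqrt(sqrt(2321552 + 1022628) + h(756)) + T(-1012)) = 1/(sqrt(sqrt(2321552 + 1022628) + 0) + (37714/3 - 25/3*(-1012))) = 1/(sqrt(sqrt(3344180) + 0) + (37714/3 + 25300/3)) = 1/(sqrt(2*sqrt(836045) + 0) + 63014/3) = 1/(sqrt(2*sqrt(836045)) + 63014/3) = 1/(sqrt(2)*836045**(1/4) + 63014/3) = 1/(63014/3 + sqrt(2)*836045**(1/4))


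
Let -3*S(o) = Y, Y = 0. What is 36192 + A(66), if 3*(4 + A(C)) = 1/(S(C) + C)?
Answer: 7165225/198 ≈ 36188.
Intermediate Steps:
S(o) = 0 (S(o) = -⅓*0 = 0)
A(C) = -4 + 1/(3*C) (A(C) = -4 + 1/(3*(0 + C)) = -4 + 1/(3*C))
36192 + A(66) = 36192 + (-4 + (⅓)/66) = 36192 + (-4 + (⅓)*(1/66)) = 36192 + (-4 + 1/198) = 36192 - 791/198 = 7165225/198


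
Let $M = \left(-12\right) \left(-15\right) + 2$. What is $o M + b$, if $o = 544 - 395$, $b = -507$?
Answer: $26611$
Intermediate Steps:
$o = 149$ ($o = 544 - 395 = 149$)
$M = 182$ ($M = 180 + 2 = 182$)
$o M + b = 149 \cdot 182 - 507 = 27118 - 507 = 26611$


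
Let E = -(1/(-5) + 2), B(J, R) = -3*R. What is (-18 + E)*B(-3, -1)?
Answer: -297/5 ≈ -59.400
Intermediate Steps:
E = -9/5 (E = -(1*(-⅕) + 2) = -(-⅕ + 2) = -1*9/5 = -9/5 ≈ -1.8000)
(-18 + E)*B(-3, -1) = (-18 - 9/5)*(-3*(-1)) = -99/5*3 = -297/5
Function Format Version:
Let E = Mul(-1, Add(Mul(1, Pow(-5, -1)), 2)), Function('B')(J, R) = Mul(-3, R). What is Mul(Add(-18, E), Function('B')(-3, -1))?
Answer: Rational(-297, 5) ≈ -59.400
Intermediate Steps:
E = Rational(-9, 5) (E = Mul(-1, Add(Mul(1, Rational(-1, 5)), 2)) = Mul(-1, Add(Rational(-1, 5), 2)) = Mul(-1, Rational(9, 5)) = Rational(-9, 5) ≈ -1.8000)
Mul(Add(-18, E), Function('B')(-3, -1)) = Mul(Add(-18, Rational(-9, 5)), Mul(-3, -1)) = Mul(Rational(-99, 5), 3) = Rational(-297, 5)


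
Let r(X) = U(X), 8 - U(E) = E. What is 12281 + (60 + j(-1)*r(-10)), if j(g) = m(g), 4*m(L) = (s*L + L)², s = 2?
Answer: 24763/2 ≈ 12382.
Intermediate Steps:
U(E) = 8 - E
m(L) = 9*L²/4 (m(L) = (2*L + L)²/4 = (3*L)²/4 = (9*L²)/4 = 9*L²/4)
r(X) = 8 - X
j(g) = 9*g²/4
12281 + (60 + j(-1)*r(-10)) = 12281 + (60 + ((9/4)*(-1)²)*(8 - 1*(-10))) = 12281 + (60 + ((9/4)*1)*(8 + 10)) = 12281 + (60 + (9/4)*18) = 12281 + (60 + 81/2) = 12281 + 201/2 = 24763/2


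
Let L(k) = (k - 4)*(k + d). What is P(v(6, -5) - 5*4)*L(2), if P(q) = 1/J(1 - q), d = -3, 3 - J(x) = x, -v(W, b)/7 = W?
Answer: -1/30 ≈ -0.033333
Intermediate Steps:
v(W, b) = -7*W
J(x) = 3 - x
L(k) = (-4 + k)*(-3 + k) (L(k) = (k - 4)*(k - 3) = (-4 + k)*(-3 + k))
P(q) = 1/(2 + q) (P(q) = 1/(3 - (1 - q)) = 1/(3 + (-1 + q)) = 1/(2 + q))
P(v(6, -5) - 5*4)*L(2) = (12 + 2**2 - 7*2)/(2 + (-7*6 - 5*4)) = (12 + 4 - 14)/(2 + (-42 - 20)) = 2/(2 - 62) = 2/(-60) = -1/60*2 = -1/30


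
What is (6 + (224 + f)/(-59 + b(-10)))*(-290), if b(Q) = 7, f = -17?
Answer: -15225/26 ≈ -585.58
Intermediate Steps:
(6 + (224 + f)/(-59 + b(-10)))*(-290) = (6 + (224 - 17)/(-59 + 7))*(-290) = (6 + 207/(-52))*(-290) = (6 + 207*(-1/52))*(-290) = (6 - 207/52)*(-290) = (105/52)*(-290) = -15225/26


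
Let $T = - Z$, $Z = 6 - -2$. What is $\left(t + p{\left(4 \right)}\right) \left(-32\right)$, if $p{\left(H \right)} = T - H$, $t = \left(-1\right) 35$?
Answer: $1504$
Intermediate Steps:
$t = -35$
$Z = 8$ ($Z = 6 + 2 = 8$)
$T = -8$ ($T = \left(-1\right) 8 = -8$)
$p{\left(H \right)} = -8 - H$
$\left(t + p{\left(4 \right)}\right) \left(-32\right) = \left(-35 - 12\right) \left(-32\right) = \left(-47\right) \left(-32\right) = 1504$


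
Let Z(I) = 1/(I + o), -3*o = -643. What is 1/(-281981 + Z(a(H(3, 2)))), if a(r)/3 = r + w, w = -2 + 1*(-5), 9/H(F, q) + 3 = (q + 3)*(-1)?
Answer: -4559/1285551355 ≈ -3.5463e-6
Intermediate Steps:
o = 643/3 (o = -⅓*(-643) = 643/3 ≈ 214.33)
H(F, q) = 9/(-6 - q) (H(F, q) = 9/(-3 + (q + 3)*(-1)) = 9/(-3 + (3 + q)*(-1)) = 9/(-3 + (-3 - q)) = 9/(-6 - q))
w = -7 (w = -2 - 5 = -7)
a(r) = -21 + 3*r (a(r) = 3*(r - 7) = 3*(-7 + r) = -21 + 3*r)
Z(I) = 1/(643/3 + I) (Z(I) = 1/(I + 643/3) = 1/(643/3 + I))
1/(-281981 + Z(a(H(3, 2)))) = 1/(-281981 + 3/(643 + 3*(-21 + 3*(-9/(6 + 2))))) = 1/(-281981 + 3/(643 + 3*(-21 + 3*(-9/8)))) = 1/(-281981 + 3/(643 + 3*(-21 - 27/8))) = 1/(-281981 + 3/(643 + 3*(-195/8))) = 1/(-281981 + 3/(643 - 585/8)) = 1/(-281981 + 3/(4559/8)) = 1/(-281981 + 3*(8/4559)) = 1/(-281981 + 24/4559) = 1/(-1285551355/4559) = -4559/1285551355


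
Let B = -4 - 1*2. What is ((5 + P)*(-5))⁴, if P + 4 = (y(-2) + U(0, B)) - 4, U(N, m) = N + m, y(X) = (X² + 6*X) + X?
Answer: 81450625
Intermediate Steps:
y(X) = X² + 7*X
B = -6 (B = -4 - 2 = -6)
P = -24 (P = -4 + ((-2*(7 - 2) + (0 - 6)) - 4) = -4 + ((-2*5 - 6) - 4) = -4 + ((-10 - 6) - 4) = -4 + (-16 - 4) = -4 - 20 = -24)
((5 + P)*(-5))⁴ = ((5 - 24)*(-5))⁴ = (-19*(-5))⁴ = 95⁴ = 81450625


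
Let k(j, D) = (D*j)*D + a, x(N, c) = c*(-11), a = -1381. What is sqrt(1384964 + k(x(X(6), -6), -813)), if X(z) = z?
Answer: sqrt(45007537) ≈ 6708.8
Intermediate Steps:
x(N, c) = -11*c
k(j, D) = -1381 + j*D**2 (k(j, D) = (D*j)*D - 1381 = j*D**2 - 1381 = -1381 + j*D**2)
sqrt(1384964 + k(x(X(6), -6), -813)) = sqrt(1384964 + (-1381 - 11*(-6)*(-813)**2)) = sqrt(1384964 + (-1381 + 66*660969)) = sqrt(1384964 + (-1381 + 43623954)) = sqrt(1384964 + 43622573) = sqrt(45007537)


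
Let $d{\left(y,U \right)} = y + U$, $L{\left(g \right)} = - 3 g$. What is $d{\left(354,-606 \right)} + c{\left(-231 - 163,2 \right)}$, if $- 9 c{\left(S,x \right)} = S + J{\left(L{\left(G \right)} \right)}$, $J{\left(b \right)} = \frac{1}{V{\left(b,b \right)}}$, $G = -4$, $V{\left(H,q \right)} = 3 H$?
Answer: $- \frac{67465}{324} \approx -208.23$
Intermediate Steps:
$J{\left(b \right)} = \frac{1}{3 b}$
$c{\left(S,x \right)} = - \frac{1}{324} - \frac{S}{9}$ ($c{\left(S,x \right)} = - \frac{S + \frac{1}{3 \left(\left(-3\right) \left(-4\right)\right)}}{9} = - \frac{S + \frac{1}{3 \cdot 12}}{9} = - \frac{S + \frac{1}{3} \cdot \frac{1}{12}}{9} = - \frac{S + \frac{1}{36}}{9} = - \frac{\frac{1}{36} + S}{9} = - \frac{1}{324} - \frac{S}{9}$)
$d{\left(y,U \right)} = U + y$
$d{\left(354,-606 \right)} + c{\left(-231 - 163,2 \right)} = \left(-606 + 354\right) - \left(\frac{1}{324} + \frac{-231 - 163}{9}\right) = -252 - \left(\frac{1}{324} + \frac{-231 - 163}{9}\right) = -252 - - \frac{14183}{324} = -252 + \left(- \frac{1}{324} + \frac{394}{9}\right) = -252 + \frac{14183}{324} = - \frac{67465}{324}$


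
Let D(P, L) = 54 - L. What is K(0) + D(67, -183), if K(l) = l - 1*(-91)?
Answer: 328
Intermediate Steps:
K(l) = 91 + l (K(l) = l + 91 = 91 + l)
K(0) + D(67, -183) = (91 + 0) + (54 - 1*(-183)) = 91 + (54 + 183) = 91 + 237 = 328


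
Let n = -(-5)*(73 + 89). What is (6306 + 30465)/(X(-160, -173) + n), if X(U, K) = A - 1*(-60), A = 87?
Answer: 12257/319 ≈ 38.423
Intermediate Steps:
X(U, K) = 147 (X(U, K) = 87 - 1*(-60) = 87 + 60 = 147)
n = 810 (n = -(-5)*162 = -1*(-810) = 810)
(6306 + 30465)/(X(-160, -173) + n) = (6306 + 30465)/(147 + 810) = 36771/957 = 36771*(1/957) = 12257/319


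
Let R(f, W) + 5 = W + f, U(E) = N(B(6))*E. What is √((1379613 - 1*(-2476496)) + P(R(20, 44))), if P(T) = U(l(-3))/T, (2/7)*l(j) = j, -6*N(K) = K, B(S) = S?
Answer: √53692464194/118 ≈ 1963.7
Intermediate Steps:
N(K) = -K/6
l(j) = 7*j/2
U(E) = -E (U(E) = (-⅙*6)*E = -E)
R(f, W) = -5 + W + f (R(f, W) = -5 + (W + f) = -5 + W + f)
P(T) = 21/(2*T) (P(T) = (-7*(-3)/2)/T = (-1*(-21/2))/T = 21/(2*T))
√((1379613 - 1*(-2476496)) + P(R(20, 44))) = √((1379613 - 1*(-2476496)) + 21/(2*(-5 + 44 + 20))) = √((1379613 + 2476496) + (21/2)/59) = √(3856109 + (21/2)*(1/59)) = √(3856109 + 21/118) = √(455020883/118) = √53692464194/118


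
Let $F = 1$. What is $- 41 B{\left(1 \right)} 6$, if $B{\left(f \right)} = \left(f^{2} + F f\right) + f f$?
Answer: $-738$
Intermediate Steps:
$B{\left(f \right)} = f + 2 f^{2}$ ($B{\left(f \right)} = \left(f^{2} + 1 f\right) + f f = \left(f^{2} + f\right) + f^{2} = \left(f + f^{2}\right) + f^{2} = f + 2 f^{2}$)
$- 41 B{\left(1 \right)} 6 = - 41 \cdot 1 \left(1 + 2 \cdot 1\right) 6 = - 41 \cdot 1 \left(1 + 2\right) 6 = - 41 \cdot 1 \cdot 3 \cdot 6 = \left(-41\right) 3 \cdot 6 = \left(-123\right) 6 = -738$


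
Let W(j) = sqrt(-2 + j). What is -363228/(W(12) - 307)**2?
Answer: -11412502684/2960329707 - 74340664*sqrt(10)/2960329707 ≈ -3.9346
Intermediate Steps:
-363228/(W(12) - 307)**2 = -363228/(sqrt(-2 + 12) - 307)**2 = -363228/(sqrt(10) - 307)**2 = -363228/(-307 + sqrt(10))**2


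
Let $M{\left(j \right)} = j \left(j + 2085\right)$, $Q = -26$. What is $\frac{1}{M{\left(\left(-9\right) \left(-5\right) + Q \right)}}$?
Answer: $\frac{1}{39976} \approx 2.5015 \cdot 10^{-5}$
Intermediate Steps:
$M{\left(j \right)} = j \left(2085 + j\right)$
$\frac{1}{M{\left(\left(-9\right) \left(-5\right) + Q \right)}} = \frac{1}{\left(\left(-9\right) \left(-5\right) - 26\right) \left(2085 - -19\right)} = \frac{1}{\left(45 - 26\right) \left(2085 + \left(45 - 26\right)\right)} = \frac{1}{19 \left(2085 + 19\right)} = \frac{1}{19 \cdot 2104} = \frac{1}{39976}$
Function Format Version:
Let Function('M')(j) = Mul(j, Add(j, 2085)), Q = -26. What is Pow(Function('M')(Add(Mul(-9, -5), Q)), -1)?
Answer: Rational(1, 39976) ≈ 2.5015e-5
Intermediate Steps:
Function('M')(j) = Mul(j, Add(2085, j))
Pow(Function('M')(Add(Mul(-9, -5), Q)), -1) = Pow(Mul(Add(Mul(-9, -5), -26), Add(2085, Add(Mul(-9, -5), -26))), -1) = Pow(Mul(Add(45, -26), Add(2085, Add(45, -26))), -1) = Pow(Mul(19, Add(2085, 19)), -1) = Pow(Mul(19, 2104), -1) = Pow(39976, -1) = Rational(1, 39976)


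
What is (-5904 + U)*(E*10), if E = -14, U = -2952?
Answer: 1239840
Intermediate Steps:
(-5904 + U)*(E*10) = (-5904 - 2952)*(-14*10) = -8856*(-140) = 1239840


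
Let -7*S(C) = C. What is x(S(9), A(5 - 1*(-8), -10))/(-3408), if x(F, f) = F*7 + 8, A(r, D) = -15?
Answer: 1/3408 ≈ 0.00029343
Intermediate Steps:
S(C) = -C/7
x(F, f) = 8 + 7*F (x(F, f) = 7*F + 8 = 8 + 7*F)
x(S(9), A(5 - 1*(-8), -10))/(-3408) = (8 + 7*(-1/7*9))/(-3408) = (8 + 7*(-9/7))*(-1/3408) = (8 - 9)*(-1/3408) = -1*(-1/3408) = 1/3408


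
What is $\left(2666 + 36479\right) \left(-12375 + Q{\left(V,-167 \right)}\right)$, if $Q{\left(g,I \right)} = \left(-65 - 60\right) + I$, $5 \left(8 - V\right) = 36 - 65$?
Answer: $-495849715$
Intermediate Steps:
$V = \frac{69}{5}$ ($V = 8 - \frac{36 - 65}{5} = 8 - - \frac{29}{5} = 8 + \frac{29}{5} = \frac{69}{5} \approx 13.8$)
$Q{\left(g,I \right)} = -125 + I$
$\left(2666 + 36479\right) \left(-12375 + Q{\left(V,-167 \right)}\right) = \left(2666 + 36479\right) \left(-12375 - 292\right) = 39145 \left(-12375 - 292\right) = 39145 \left(-12667\right) = -495849715$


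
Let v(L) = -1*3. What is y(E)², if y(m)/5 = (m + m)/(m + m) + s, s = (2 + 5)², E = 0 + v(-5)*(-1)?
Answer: 62500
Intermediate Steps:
v(L) = -3
E = 3 (E = 0 - 3*(-1) = 0 + 3 = 3)
s = 49 (s = 7² = 49)
y(m) = 250 (y(m) = 5*((m + m)/(m + m) + 49) = 5*((2*m)/((2*m)) + 49) = 5*((2*m)*(1/(2*m)) + 49) = 5*(1 + 49) = 5*50 = 250)
y(E)² = 250² = 62500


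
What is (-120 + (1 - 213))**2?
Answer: 110224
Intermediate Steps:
(-120 + (1 - 213))**2 = (-120 - 212)**2 = (-332)**2 = 110224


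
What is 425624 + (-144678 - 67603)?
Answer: 213343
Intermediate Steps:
425624 + (-144678 - 67603) = 425624 - 212281 = 213343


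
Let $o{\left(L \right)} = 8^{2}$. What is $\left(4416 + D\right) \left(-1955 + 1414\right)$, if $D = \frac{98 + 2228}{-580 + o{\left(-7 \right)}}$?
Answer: $- \frac{615747265}{258} \approx -2.3866 \cdot 10^{6}$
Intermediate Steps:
$o{\left(L \right)} = 64$
$D = - \frac{1163}{258}$ ($D = \frac{98 + 2228}{-580 + 64} = \frac{2326}{-516} = 2326 \left(- \frac{1}{516}\right) = - \frac{1163}{258} \approx -4.5078$)
$\left(4416 + D\right) \left(-1955 + 1414\right) = \left(4416 - \frac{1163}{258}\right) \left(-1955 + 1414\right) = \frac{1138165}{258} \left(-541\right) = - \frac{615747265}{258}$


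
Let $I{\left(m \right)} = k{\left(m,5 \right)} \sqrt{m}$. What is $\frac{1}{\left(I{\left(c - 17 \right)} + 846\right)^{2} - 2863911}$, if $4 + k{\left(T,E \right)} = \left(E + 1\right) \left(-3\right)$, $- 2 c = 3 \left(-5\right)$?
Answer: $\frac{i}{- 2152793 i + 18612 \sqrt{38}} \approx -4.632 \cdot 10^{-7} + 2.4686 \cdot 10^{-8} i$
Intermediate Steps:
$c = \frac{15}{2}$ ($c = - \frac{3 \left(-5\right)}{2} = \left(- \frac{1}{2}\right) \left(-15\right) = \frac{15}{2} \approx 7.5$)
$k{\left(T,E \right)} = -7 - 3 E$ ($k{\left(T,E \right)} = -4 + \left(E + 1\right) \left(-3\right) = -4 + \left(1 + E\right) \left(-3\right) = -4 - \left(3 + 3 E\right) = -7 - 3 E$)
$I{\left(m \right)} = - 22 \sqrt{m}$ ($I{\left(m \right)} = \left(-7 - 15\right) \sqrt{m} = - 22 \sqrt{m}$)
$\frac{1}{\left(I{\left(c - 17 \right)} + 846\right)^{2} - 2863911} = \frac{1}{\left(- 22 \sqrt{\frac{15}{2} - 17} + 846\right)^{2} - 2863911} = \frac{1}{\left(- 22 \sqrt{- \frac{19}{2}} + 846\right)^{2} - 2863911} = \frac{1}{\left(- 22 \frac{i \sqrt{38}}{2} + 846\right)^{2} - 2863911} = \frac{1}{\left(- 11 i \sqrt{38} + 846\right)^{2} - 2863911} = \frac{1}{\left(846 - 11 i \sqrt{38}\right)^{2} - 2863911} = \frac{1}{-2863911 + \left(846 - 11 i \sqrt{38}\right)^{2}}$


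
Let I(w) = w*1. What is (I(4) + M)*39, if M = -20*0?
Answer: 156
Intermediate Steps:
I(w) = w
M = 0
(I(4) + M)*39 = (4 + 0)*39 = 4*39 = 156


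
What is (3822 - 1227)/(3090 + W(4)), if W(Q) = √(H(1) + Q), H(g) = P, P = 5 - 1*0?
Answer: 865/1031 ≈ 0.83899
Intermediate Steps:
P = 5 (P = 5 + 0 = 5)
H(g) = 5
W(Q) = √(5 + Q)
(3822 - 1227)/(3090 + W(4)) = (3822 - 1227)/(3090 + √(5 + 4)) = 2595/(3090 + √9) = 2595/(3090 + 3) = 2595/3093 = 2595*(1/3093) = 865/1031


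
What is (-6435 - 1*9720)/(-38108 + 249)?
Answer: 16155/37859 ≈ 0.42671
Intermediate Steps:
(-6435 - 1*9720)/(-38108 + 249) = (-6435 - 9720)/(-37859) = -16155*(-1/37859) = 16155/37859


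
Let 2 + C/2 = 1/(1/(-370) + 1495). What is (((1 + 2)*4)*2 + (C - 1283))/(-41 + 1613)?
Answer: -698626447/869550228 ≈ -0.80343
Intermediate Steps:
C = -2211856/553149 (C = -4 + 2/(1/(-370) + 1495) = -4 + 2/(-1/370 + 1495) = -4 + 2/(553149/370) = -4 + 2*(370/553149) = -4 + 740/553149 = -2211856/553149 ≈ -3.9987)
(((1 + 2)*4)*2 + (C - 1283))/(-41 + 1613) = (((1 + 2)*4)*2 + (-2211856/553149 - 1283))/(-41 + 1613) = ((3*4)*2 - 711902023/553149)/1572 = (12*2 - 711902023/553149)*(1/1572) = (24 - 711902023/553149)*(1/1572) = -698626447/553149*1/1572 = -698626447/869550228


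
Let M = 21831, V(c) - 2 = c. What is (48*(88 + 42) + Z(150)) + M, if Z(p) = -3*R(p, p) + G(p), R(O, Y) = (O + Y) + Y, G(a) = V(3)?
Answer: 26726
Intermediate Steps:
V(c) = 2 + c
G(a) = 5 (G(a) = 2 + 3 = 5)
R(O, Y) = O + 2*Y
Z(p) = 5 - 9*p (Z(p) = -3*(p + 2*p) + 5 = -9*p + 5 = 5 - 9*p)
(48*(88 + 42) + Z(150)) + M = (48*(88 + 42) + (5 - 9*150)) + 21831 = (48*130 + (5 - 1350)) + 21831 = (6240 - 1345) + 21831 = 4895 + 21831 = 26726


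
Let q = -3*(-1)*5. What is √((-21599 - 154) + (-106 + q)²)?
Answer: 4*I*√842 ≈ 116.07*I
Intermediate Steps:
q = 15 (q = 3*5 = 15)
√((-21599 - 154) + (-106 + q)²) = √((-21599 - 154) + (-106 + 15)²) = √(-21753 + (-91)²) = √(-21753 + 8281) = √(-13472) = 4*I*√842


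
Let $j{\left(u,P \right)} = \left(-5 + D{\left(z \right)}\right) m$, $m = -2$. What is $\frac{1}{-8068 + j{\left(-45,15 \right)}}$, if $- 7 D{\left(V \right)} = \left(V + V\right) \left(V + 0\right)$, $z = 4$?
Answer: $- \frac{7}{56342} \approx -0.00012424$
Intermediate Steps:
$D{\left(V \right)} = - \frac{2 V^{2}}{7}$ ($D{\left(V \right)} = - \frac{\left(V + V\right) \left(V + 0\right)}{7} = - \frac{2 V V}{7} = - \frac{2 V^{2}}{7}$)
$j{\left(u,P \right)} = \frac{134}{7}$ ($j{\left(u,P \right)} = \left(-5 - \frac{2 \cdot 4^{2}}{7}\right) \left(-2\right) = \left(-5 - \frac{32}{7}\right) \left(-2\right) = \left(- \frac{67}{7}\right) \left(-2\right) = \frac{134}{7}$)
$\frac{1}{-8068 + j{\left(-45,15 \right)}} = \frac{1}{-8068 + \frac{134}{7}} = \frac{1}{- \frac{56342}{7}} = - \frac{7}{56342}$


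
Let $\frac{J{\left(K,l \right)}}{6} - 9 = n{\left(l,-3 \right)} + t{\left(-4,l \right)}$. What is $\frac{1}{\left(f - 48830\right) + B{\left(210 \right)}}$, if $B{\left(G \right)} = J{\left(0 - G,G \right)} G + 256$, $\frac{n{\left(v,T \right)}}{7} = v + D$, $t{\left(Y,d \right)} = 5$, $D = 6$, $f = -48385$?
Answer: $\frac{1}{1825801} \approx 5.477 \cdot 10^{-7}$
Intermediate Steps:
$n{\left(v,T \right)} = 42 + 7 v$ ($n{\left(v,T \right)} = 7 \left(v + 6\right) = 7 \left(6 + v\right) = 42 + 7 v$)
$J{\left(K,l \right)} = 336 + 42 l$ ($J{\left(K,l \right)} = 54 + 6 \left(\left(42 + 7 l\right) + 5\right) = 54 + 6 \left(47 + 7 l\right) = 54 + \left(282 + 42 l\right) = 336 + 42 l$)
$B{\left(G \right)} = 256 + G \left(336 + 42 G\right)$ ($B{\left(G \right)} = \left(336 + 42 G\right) G + 256 = G \left(336 + 42 G\right) + 256 = 256 + G \left(336 + 42 G\right)$)
$\frac{1}{\left(f - 48830\right) + B{\left(210 \right)}} = \frac{1}{\left(-48385 - 48830\right) + \left(256 + 42 \cdot 210 \left(8 + 210\right)\right)} = \frac{1}{\left(-48385 - 48830\right) + \left(256 + 42 \cdot 210 \cdot 218\right)} = \frac{1}{-97215 + \left(256 + 1922760\right)} = \frac{1}{-97215 + 1923016} = \frac{1}{1825801}$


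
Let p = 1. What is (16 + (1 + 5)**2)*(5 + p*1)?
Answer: 312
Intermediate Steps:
(16 + (1 + 5)**2)*(5 + p*1) = (16 + (1 + 5)**2)*(5 + 1*1) = (16 + 6**2)*(5 + 1) = (16 + 36)*6 = 52*6 = 312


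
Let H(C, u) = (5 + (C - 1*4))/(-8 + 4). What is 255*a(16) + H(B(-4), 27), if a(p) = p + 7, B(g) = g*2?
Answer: 23467/4 ≈ 5866.8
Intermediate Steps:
B(g) = 2*g
H(C, u) = -¼ - C/4 (H(C, u) = (5 + (C - 4))/(-4) = (5 + (-4 + C))*(-¼) = (1 + C)*(-¼) = -¼ - C/4)
a(p) = 7 + p
255*a(16) + H(B(-4), 27) = 255*(7 + 16) + (-¼ - (-4)/2) = 255*23 + (-¼ - ¼*(-8)) = 5865 + (-¼ + 2) = 5865 + 7/4 = 23467/4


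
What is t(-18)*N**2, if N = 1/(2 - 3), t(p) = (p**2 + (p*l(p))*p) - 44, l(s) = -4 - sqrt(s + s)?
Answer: -1016 - 1944*I ≈ -1016.0 - 1944.0*I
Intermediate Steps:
l(s) = -4 - sqrt(2)*sqrt(s) (l(s) = -4 - sqrt(2*s) = -4 - sqrt(2)*sqrt(s))
t(p) = -44 + p**2 + p**2*(-4 - sqrt(2)*sqrt(p)) (t(p) = (p**2 + (p*(-4 - sqrt(2)*sqrt(p)))*p) - 44 = (p**2 + p**2*(-4 - sqrt(2)*sqrt(p))) - 44 = -44 + p**2 + p**2*(-4 - sqrt(2)*sqrt(p)))
N = -1 (N = 1/(-1) = -1)
t(-18)*N**2 = (-44 - 3*(-18)**2 - sqrt(2)*(-18)**(5/2))*(-1)**2 = (-44 - 3*324 - sqrt(2)*972*I*sqrt(2))*1 = (-44 - 972 - 1944*I)*1 = (-1016 - 1944*I)*1 = -1016 - 1944*I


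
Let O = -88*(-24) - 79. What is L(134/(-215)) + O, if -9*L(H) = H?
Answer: 3933989/1935 ≈ 2033.1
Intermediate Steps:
L(H) = -H/9
O = 2033 (O = 2112 - 79 = 2033)
L(134/(-215)) + O = -134/(9*(-215)) + 2033 = -134*(-1)/(9*215) + 2033 = -1/9*(-134/215) + 2033 = 134/1935 + 2033 = 3933989/1935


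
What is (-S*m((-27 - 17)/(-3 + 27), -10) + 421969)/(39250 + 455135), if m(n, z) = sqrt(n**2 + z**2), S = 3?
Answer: 843877/988770 ≈ 0.85346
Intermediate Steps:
(-S*m((-27 - 17)/(-3 + 27), -10) + 421969)/(39250 + 455135) = (-3*sqrt(((-27 - 17)/(-3 + 27))**2 + (-10)**2) + 421969)/(39250 + 455135) = (-3*sqrt((-44/24)**2 + 100) + 421969)/494385 = (-3*sqrt((-44*1/24)**2 + 100) + 421969)*(1/494385) = (-3*sqrt((-11/6)**2 + 100) + 421969)*(1/494385) = (-3*sqrt(121/36 + 100) + 421969)*(1/494385) = (-3*sqrt(3721/36) + 421969)*(1/494385) = (-3*61/6 + 421969)*(1/494385) = (-1*61/2 + 421969)*(1/494385) = (-61/2 + 421969)*(1/494385) = (843877/2)*(1/494385) = 843877/988770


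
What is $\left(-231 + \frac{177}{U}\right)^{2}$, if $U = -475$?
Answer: $\frac{12078449604}{225625} \approx 53533.0$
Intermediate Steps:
$\left(-231 + \frac{177}{U}\right)^{2} = \left(-231 + \frac{177}{-475}\right)^{2} = \left(-231 + 177 \left(- \frac{1}{475}\right)\right)^{2} = \left(-231 - \frac{177}{475}\right)^{2} = \left(- \frac{109902}{475}\right)^{2} = \frac{12078449604}{225625}$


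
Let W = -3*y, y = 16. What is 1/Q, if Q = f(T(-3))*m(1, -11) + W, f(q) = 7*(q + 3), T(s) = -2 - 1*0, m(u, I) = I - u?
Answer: -1/132 ≈ -0.0075758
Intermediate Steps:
W = -48 (W = -3*16 = -48)
T(s) = -2 (T(s) = -2 + 0 = -2)
f(q) = 21 + 7*q (f(q) = 7*(3 + q) = 21 + 7*q)
Q = -132 (Q = (21 + 7*(-2))*(-11 - 1*1) - 48 = (21 - 14)*(-11 - 1) - 48 = 7*(-12) - 48 = -84 - 48 = -132)
1/Q = 1/(-132) = -1/132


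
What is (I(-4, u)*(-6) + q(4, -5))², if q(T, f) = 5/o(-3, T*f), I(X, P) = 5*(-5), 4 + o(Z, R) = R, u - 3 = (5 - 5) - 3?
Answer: 12924025/576 ≈ 22438.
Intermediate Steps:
u = 0 (u = 3 + ((5 - 5) - 3) = 3 + (0 - 3) = 3 - 3 = 0)
o(Z, R) = -4 + R
I(X, P) = -25
q(T, f) = 5/(-4 + T*f)
(I(-4, u)*(-6) + q(4, -5))² = (-25*(-6) + 5/(-4 + 4*(-5)))² = (150 + 5/(-4 - 20))² = (150 + 5/(-24))² = (150 + 5*(-1/24))² = (150 - 5/24)² = (3595/24)² = 12924025/576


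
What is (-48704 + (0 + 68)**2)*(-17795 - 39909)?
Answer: 2543592320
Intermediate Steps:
(-48704 + (0 + 68)**2)*(-17795 - 39909) = (-48704 + 68**2)*(-57704) = (-48704 + 4624)*(-57704) = -44080*(-57704) = 2543592320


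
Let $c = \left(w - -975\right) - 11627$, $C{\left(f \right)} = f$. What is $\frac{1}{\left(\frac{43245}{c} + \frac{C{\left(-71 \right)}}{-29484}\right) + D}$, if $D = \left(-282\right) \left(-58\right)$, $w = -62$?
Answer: $\frac{157945788}{2582724171085} \approx 6.1155 \cdot 10^{-5}$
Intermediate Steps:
$c = -10714$ ($c = \left(-62 - -975\right) - 11627 = \left(-62 + 975\right) - 11627 = 913 - 11627 = -10714$)
$D = 16356$
$\frac{1}{\left(\frac{43245}{c} + \frac{C{\left(-71 \right)}}{-29484}\right) + D} = \frac{1}{\left(\frac{43245}{-10714} - \frac{71}{-29484}\right) + 16356} = \frac{1}{\left(43245 \left(- \frac{1}{10714}\right) - - \frac{71}{29484}\right) + 16356} = \frac{1}{\left(- \frac{43245}{10714} + \frac{71}{29484}\right) + 16356} = \frac{1}{- \frac{637137443}{157945788} + 16356} = \frac{1}{\frac{2582724171085}{157945788}} = \frac{157945788}{2582724171085}$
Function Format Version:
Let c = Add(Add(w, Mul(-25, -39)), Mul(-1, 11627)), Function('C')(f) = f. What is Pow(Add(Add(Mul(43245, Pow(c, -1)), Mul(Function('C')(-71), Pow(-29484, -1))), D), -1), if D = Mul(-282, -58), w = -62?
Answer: Rational(157945788, 2582724171085) ≈ 6.1155e-5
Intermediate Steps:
c = -10714 (c = Add(Add(-62, Mul(-25, -39)), Mul(-1, 11627)) = Add(Add(-62, 975), -11627) = Add(913, -11627) = -10714)
D = 16356
Pow(Add(Add(Mul(43245, Pow(c, -1)), Mul(Function('C')(-71), Pow(-29484, -1))), D), -1) = Pow(Add(Add(Mul(43245, Pow(-10714, -1)), Mul(-71, Pow(-29484, -1))), 16356), -1) = Pow(Add(Add(Mul(43245, Rational(-1, 10714)), Mul(-71, Rational(-1, 29484))), 16356), -1) = Pow(Add(Add(Rational(-43245, 10714), Rational(71, 29484)), 16356), -1) = Pow(Add(Rational(-637137443, 157945788), 16356), -1) = Pow(Rational(2582724171085, 157945788), -1) = Rational(157945788, 2582724171085)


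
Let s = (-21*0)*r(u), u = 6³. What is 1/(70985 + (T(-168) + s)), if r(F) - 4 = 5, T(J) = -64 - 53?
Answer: 1/70868 ≈ 1.4111e-5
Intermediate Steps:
u = 216
T(J) = -117
r(F) = 9 (r(F) = 4 + 5 = 9)
s = 0 (s = -21*0*9 = 0*9 = 0)
1/(70985 + (T(-168) + s)) = 1/(70985 + (-117 + 0)) = 1/(70985 - 117) = 1/70868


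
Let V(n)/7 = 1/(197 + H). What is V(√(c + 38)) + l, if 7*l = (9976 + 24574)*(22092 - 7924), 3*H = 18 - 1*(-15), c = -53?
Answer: 14545273607/208 ≈ 6.9929e+7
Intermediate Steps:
H = 11 (H = (18 - 1*(-15))/3 = (18 + 15)/3 = (⅓)*33 = 11)
V(n) = 7/208 (V(n) = 7/(197 + 11) = 7/208)
l = 69929200 (l = ((9976 + 24574)*(22092 - 7924))/7 = (34550*14168)/7 = (⅐)*489504400 = 69929200)
V(√(c + 38)) + l = 7/208 + 69929200 = 14545273607/208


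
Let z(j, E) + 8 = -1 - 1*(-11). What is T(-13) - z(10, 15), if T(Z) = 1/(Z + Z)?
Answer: -53/26 ≈ -2.0385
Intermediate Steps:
z(j, E) = 2 (z(j, E) = -8 + (-1 - 1*(-11)) = -8 + (-1 + 11) = -8 + 10 = 2)
T(Z) = 1/(2*Z)
T(-13) - z(10, 15) = (½)/(-13) - 1*2 = (½)*(-1/13) - 2 = -1/26 - 2 = -53/26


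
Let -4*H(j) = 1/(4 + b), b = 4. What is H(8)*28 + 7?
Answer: 49/8 ≈ 6.1250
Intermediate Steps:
H(j) = -1/32 (H(j) = -1/(4*(4 + 4)) = -1/4/8 = -1/4*1/8 = -1/32)
H(8)*28 + 7 = -1/32*28 + 7 = -7/8 + 7 = 49/8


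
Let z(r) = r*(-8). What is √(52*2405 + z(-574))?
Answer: 2*√32413 ≈ 360.07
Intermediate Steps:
z(r) = -8*r
√(52*2405 + z(-574)) = √(52*2405 - 8*(-574)) = √(125060 + 4592) = √129652 = 2*√32413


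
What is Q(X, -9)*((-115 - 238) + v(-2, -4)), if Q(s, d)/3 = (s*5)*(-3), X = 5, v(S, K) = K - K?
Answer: 79425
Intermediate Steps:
v(S, K) = 0
Q(s, d) = -45*s (Q(s, d) = 3*((s*5)*(-3)) = 3*((5*s)*(-3)) = 3*(-15*s) = -45*s)
Q(X, -9)*((-115 - 238) + v(-2, -4)) = (-45*5)*((-115 - 238) + 0) = -225*(-353 + 0) = -225*(-353) = 79425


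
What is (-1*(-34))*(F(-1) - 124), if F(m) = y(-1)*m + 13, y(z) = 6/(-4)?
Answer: -3723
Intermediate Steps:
y(z) = -3/2 (y(z) = 6*(-¼) = -3/2)
F(m) = 13 - 3*m/2 (F(m) = -3*m/2 + 13 = 13 - 3*m/2)
(-1*(-34))*(F(-1) - 124) = (-1*(-34))*((13 - 3/2*(-1)) - 124) = 34*((13 + 3/2) - 124) = 34*(29/2 - 124) = 34*(-219/2) = -3723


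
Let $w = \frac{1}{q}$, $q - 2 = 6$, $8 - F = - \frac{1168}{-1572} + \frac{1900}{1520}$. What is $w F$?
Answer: $\frac{9443}{12576} \approx 0.75087$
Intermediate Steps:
$F = \frac{9443}{1572}$ ($F = 8 - \left(- \frac{1168}{-1572} + \frac{1900}{1520}\right) = 8 - \left(\left(-1168\right) \left(- \frac{1}{1572}\right) + 1900 \cdot \frac{1}{1520}\right) = 8 - \left(\frac{292}{393} + \frac{5}{4}\right) = 8 - \frac{3133}{1572} = \frac{9443}{1572} \approx 6.007$)
$q = 8$ ($q = 2 + 6 = 8$)
$w = \frac{1}{8} \approx 0.125$
$w F = \frac{1}{8} \cdot \frac{9443}{1572} = \frac{9443}{12576}$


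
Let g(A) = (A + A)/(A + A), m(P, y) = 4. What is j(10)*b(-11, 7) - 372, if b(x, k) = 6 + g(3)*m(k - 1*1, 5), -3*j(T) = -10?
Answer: -1016/3 ≈ -338.67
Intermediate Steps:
j(T) = 10/3 (j(T) = -⅓*(-10) = 10/3)
g(A) = 1 (g(A) = (2*A)/((2*A)) = (2*A)*(1/(2*A)) = 1)
b(x, k) = 10 (b(x, k) = 6 + 1*4 = 6 + 4 = 10)
j(10)*b(-11, 7) - 372 = (10/3)*10 - 372 = 100/3 - 372 = -1016/3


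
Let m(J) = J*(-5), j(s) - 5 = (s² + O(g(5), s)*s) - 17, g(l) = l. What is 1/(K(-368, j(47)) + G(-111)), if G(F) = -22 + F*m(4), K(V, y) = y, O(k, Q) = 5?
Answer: 1/4630 ≈ 0.00021598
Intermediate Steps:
j(s) = -12 + s² + 5*s (j(s) = 5 + ((s² + 5*s) - 17) = 5 + (-17 + s² + 5*s) = -12 + s² + 5*s)
m(J) = -5*J
G(F) = -22 - 20*F (G(F) = -22 + F*(-5*4) = -22 + F*(-20) = -22 - 20*F)
1/(K(-368, j(47)) + G(-111)) = 1/((-12 + 47² + 5*47) + (-22 - 20*(-111))) = 1/((-12 + 2209 + 235) + (-22 + 2220)) = 1/(2432 + 2198) = 1/4630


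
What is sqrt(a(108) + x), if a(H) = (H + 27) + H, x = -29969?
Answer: I*sqrt(29726) ≈ 172.41*I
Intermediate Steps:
a(H) = 27 + 2*H (a(H) = (27 + H) + H = 27 + 2*H)
sqrt(a(108) + x) = sqrt((27 + 2*108) - 29969) = sqrt((27 + 216) - 29969) = sqrt(243 - 29969) = sqrt(-29726) = I*sqrt(29726)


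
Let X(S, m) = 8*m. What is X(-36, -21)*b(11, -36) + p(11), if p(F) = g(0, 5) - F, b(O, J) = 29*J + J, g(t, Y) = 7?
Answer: 181436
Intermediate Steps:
b(O, J) = 30*J
p(F) = 7 - F
X(-36, -21)*b(11, -36) + p(11) = (8*(-21))*(30*(-36)) + (7 - 1*11) = -168*(-1080) + (7 - 11) = 181440 - 4 = 181436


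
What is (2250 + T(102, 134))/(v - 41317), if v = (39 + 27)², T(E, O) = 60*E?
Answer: -8370/36961 ≈ -0.22645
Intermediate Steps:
v = 4356 (v = 66² = 4356)
(2250 + T(102, 134))/(v - 41317) = (2250 + 60*102)/(4356 - 41317) = (2250 + 6120)/(-36961) = 8370*(-1/36961) = -8370/36961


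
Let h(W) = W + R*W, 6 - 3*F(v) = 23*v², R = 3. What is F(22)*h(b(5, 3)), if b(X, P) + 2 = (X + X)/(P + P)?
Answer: 44504/9 ≈ 4944.9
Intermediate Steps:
b(X, P) = -2 + X/P (b(X, P) = -2 + (X + X)/(P + P) = -2 + (2*X)/((2*P)) = -2 + (2*X)*(1/(2*P)) = -2 + X/P)
F(v) = 2 - 23*v²/3
h(W) = 4*W (h(W) = W + 3*W = 4*W)
F(22)*h(b(5, 3)) = (2 - 23/3*22²)*(4*(-2 + 5/3)) = (2 - 23/3*484)*(4*(-2 + 5*(⅓))) = (2 - 11132/3)*(4*(-2 + 5/3)) = -44504*(-1)/(3*3) = -11126/3*(-4/3) = 44504/9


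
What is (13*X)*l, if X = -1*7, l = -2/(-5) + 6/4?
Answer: -1729/10 ≈ -172.90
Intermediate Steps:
l = 19/10 (l = -2*(-⅕) + 6*(¼) = ⅖ + 3/2 = 19/10 ≈ 1.9000)
X = -7
(13*X)*l = (13*(-7))*(19/10) = -91*19/10 = -1729/10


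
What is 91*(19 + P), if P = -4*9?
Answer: -1547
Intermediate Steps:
P = -36
91*(19 + P) = 91*(19 - 36) = 91*(-17) = -1547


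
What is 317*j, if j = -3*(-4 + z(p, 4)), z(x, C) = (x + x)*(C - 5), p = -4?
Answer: -3804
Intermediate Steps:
z(x, C) = 2*x*(-5 + C) (z(x, C) = (2*x)*(-5 + C) = 2*x*(-5 + C))
j = -12 (j = -3*(-4 + 2*(-4)*(-5 + 4)) = -3*(-4 + 2*(-4)*(-1)) = -3*(-4 + 8) = -3*4 = -12)
317*j = 317*(-12) = -3804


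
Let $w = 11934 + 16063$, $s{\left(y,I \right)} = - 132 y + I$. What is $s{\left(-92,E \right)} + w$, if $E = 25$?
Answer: $40166$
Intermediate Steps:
$s{\left(y,I \right)} = I - 132 y$
$w = 27997$
$s{\left(-92,E \right)} + w = \left(25 - -12144\right) + 27997 = \left(25 + 12144\right) + 27997 = 12169 + 27997 = 40166$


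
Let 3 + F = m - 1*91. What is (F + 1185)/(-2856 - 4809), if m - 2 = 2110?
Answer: -3203/7665 ≈ -0.41787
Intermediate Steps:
m = 2112 (m = 2 + 2110 = 2112)
F = 2018 (F = -3 + (2112 - 1*91) = -3 + (2112 - 91) = -3 + 2021 = 2018)
(F + 1185)/(-2856 - 4809) = (2018 + 1185)/(-2856 - 4809) = 3203/(-7665) = 3203*(-1/7665) = -3203/7665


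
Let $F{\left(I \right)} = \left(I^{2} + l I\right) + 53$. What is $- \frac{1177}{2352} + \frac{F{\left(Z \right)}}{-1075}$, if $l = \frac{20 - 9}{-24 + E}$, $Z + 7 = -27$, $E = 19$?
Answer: $- \frac{21423863}{12642000} \approx -1.6947$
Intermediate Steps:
$Z = -34$ ($Z = -7 - 27 = -34$)
$l = - \frac{11}{5}$ ($l = \frac{20 - 9}{-24 + 19} = \frac{11}{-5} = 11 \left(- \frac{1}{5}\right) = - \frac{11}{5} \approx -2.2$)
$F{\left(I \right)} = 53 + I^{2} - \frac{11 I}{5}$ ($F{\left(I \right)} = \left(I^{2} - \frac{11 I}{5}\right) + 53 = 53 + I^{2} - \frac{11 I}{5}$)
$- \frac{1177}{2352} + \frac{F{\left(Z \right)}}{-1075} = - \frac{1177}{2352} + \frac{53 + \left(-34\right)^{2} - - \frac{374}{5}}{-1075} = \left(-1177\right) \frac{1}{2352} + \left(53 + 1156 + \frac{374}{5}\right) \left(- \frac{1}{1075}\right) = - \frac{1177}{2352} + \frac{6419}{5} \left(- \frac{1}{1075}\right) = - \frac{1177}{2352} - \frac{6419}{5375} = - \frac{21423863}{12642000}$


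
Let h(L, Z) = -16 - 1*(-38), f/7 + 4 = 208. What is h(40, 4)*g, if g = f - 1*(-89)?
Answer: 33374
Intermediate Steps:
f = 1428 (f = -28 + 7*208 = -28 + 1456 = 1428)
h(L, Z) = 22 (h(L, Z) = -16 + 38 = 22)
g = 1517 (g = 1428 - 1*(-89) = 1428 + 89 = 1517)
h(40, 4)*g = 22*1517 = 33374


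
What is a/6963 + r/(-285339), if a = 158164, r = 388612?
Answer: 14141484080/662271819 ≈ 21.353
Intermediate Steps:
a/6963 + r/(-285339) = 158164/6963 + 388612/(-285339) = 158164*(1/6963) + 388612*(-1/285339) = 158164/6963 - 388612/285339 = 14141484080/662271819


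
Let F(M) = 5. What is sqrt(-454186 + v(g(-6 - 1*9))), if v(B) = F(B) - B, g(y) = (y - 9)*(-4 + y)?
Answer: I*sqrt(454637) ≈ 674.27*I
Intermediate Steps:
g(y) = (-9 + y)*(-4 + y)
v(B) = 5 - B
sqrt(-454186 + v(g(-6 - 1*9))) = sqrt(-454186 + (5 - (36 + (-6 - 1*9)**2 - 13*(-6 - 1*9)))) = sqrt(-454186 + (5 - (36 + (-6 - 9)**2 - 13*(-6 - 9)))) = sqrt(-454186 + (5 - (36 + (-15)**2 - 13*(-15)))) = sqrt(-454186 + (5 - (36 + 225 + 195))) = sqrt(-454186 + (5 - 1*456)) = sqrt(-454186 + (5 - 456)) = sqrt(-454186 - 451) = sqrt(-454637) = I*sqrt(454637)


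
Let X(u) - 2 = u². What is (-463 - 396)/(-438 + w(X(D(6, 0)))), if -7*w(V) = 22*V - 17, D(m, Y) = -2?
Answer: 6013/3181 ≈ 1.8903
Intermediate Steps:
X(u) = 2 + u²
w(V) = 17/7 - 22*V/7 (w(V) = -(22*V - 17)/7 = -(-17 + 22*V)/7 = 17/7 - 22*V/7)
(-463 - 396)/(-438 + w(X(D(6, 0)))) = (-463 - 396)/(-438 + (17/7 - 22*(2 + (-2)²)/7)) = -859/(-438 + (17/7 - 22*(2 + 4)/7)) = -859/(-438 + (17/7 - 22/7*6)) = -859/(-438 + (17/7 - 132/7)) = -859/(-438 - 115/7) = -859/(-3181/7) = -859*(-7/3181) = 6013/3181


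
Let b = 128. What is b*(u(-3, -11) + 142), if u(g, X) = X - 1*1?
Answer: 16640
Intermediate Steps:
u(g, X) = -1 + X (u(g, X) = X - 1 = -1 + X)
b*(u(-3, -11) + 142) = 128*((-1 - 11) + 142) = 128*(-12 + 142) = 128*130 = 16640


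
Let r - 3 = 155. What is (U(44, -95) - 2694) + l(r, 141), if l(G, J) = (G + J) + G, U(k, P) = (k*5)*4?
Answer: -1357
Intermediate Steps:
U(k, P) = 20*k (U(k, P) = (5*k)*4 = 20*k)
r = 158 (r = 3 + 155 = 158)
l(G, J) = J + 2*G
(U(44, -95) - 2694) + l(r, 141) = (20*44 - 2694) + (141 + 2*158) = (880 - 2694) + (141 + 316) = -1814 + 457 = -1357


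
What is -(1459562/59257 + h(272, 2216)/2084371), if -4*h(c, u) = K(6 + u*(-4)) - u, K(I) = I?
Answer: -6084865517013/247027144694 ≈ -24.632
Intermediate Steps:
h(c, u) = -3/2 + 5*u/4 (h(c, u) = -((6 + u*(-4)) - u)/4 = -((6 - 4*u) - u)/4 = -(6 - 5*u)/4 = -3/2 + 5*u/4)
-(1459562/59257 + h(272, 2216)/2084371) = -(1459562/59257 + (-3/2 + (5/4)*2216)/2084371) = -(1459562*(1/59257) + (-3/2 + 2770)*(1/2084371)) = -(1459562/59257 + (5537/2)*(1/2084371)) = -(1459562/59257 + 5537/4168742) = -1*6084865517013/247027144694 = -6084865517013/247027144694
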